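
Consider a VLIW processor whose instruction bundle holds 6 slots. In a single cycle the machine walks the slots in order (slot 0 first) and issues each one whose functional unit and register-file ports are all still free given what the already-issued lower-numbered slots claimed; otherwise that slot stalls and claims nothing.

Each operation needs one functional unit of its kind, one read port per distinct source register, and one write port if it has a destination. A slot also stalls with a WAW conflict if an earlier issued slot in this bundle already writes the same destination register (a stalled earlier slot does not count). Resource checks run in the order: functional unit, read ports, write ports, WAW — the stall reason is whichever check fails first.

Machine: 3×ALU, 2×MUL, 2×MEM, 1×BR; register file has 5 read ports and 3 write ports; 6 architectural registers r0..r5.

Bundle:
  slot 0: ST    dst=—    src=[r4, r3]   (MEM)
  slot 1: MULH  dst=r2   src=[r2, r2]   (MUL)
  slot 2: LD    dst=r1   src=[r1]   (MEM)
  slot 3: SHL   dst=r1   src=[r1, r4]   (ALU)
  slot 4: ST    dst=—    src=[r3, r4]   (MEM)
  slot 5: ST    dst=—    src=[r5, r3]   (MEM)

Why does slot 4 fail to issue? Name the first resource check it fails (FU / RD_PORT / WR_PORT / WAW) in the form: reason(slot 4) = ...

reason(slot 4) = FU

(0) want 1×MEM +2rd +0wr — yes → AL3|MU2|ME1|BR1|rd3|wr3
(1) want 1×MUL +1rd +1wr — yes → AL3|MU1|ME1|BR1|rd2|wr2
(2) want 1×MEM +1rd +1wr — yes → AL3|MU1|ME0|BR1|rd1|wr1
(3) want 1×ALU +2rd +1wr — RD_PORT → AL3|MU1|ME0|BR1|rd1|wr1
(4) want 1×MEM +2rd +0wr — FU → AL3|MU1|ME0|BR1|rd1|wr1
(5) want 1×MEM +2rd +0wr — FU → AL3|MU1|ME0|BR1|rd1|wr1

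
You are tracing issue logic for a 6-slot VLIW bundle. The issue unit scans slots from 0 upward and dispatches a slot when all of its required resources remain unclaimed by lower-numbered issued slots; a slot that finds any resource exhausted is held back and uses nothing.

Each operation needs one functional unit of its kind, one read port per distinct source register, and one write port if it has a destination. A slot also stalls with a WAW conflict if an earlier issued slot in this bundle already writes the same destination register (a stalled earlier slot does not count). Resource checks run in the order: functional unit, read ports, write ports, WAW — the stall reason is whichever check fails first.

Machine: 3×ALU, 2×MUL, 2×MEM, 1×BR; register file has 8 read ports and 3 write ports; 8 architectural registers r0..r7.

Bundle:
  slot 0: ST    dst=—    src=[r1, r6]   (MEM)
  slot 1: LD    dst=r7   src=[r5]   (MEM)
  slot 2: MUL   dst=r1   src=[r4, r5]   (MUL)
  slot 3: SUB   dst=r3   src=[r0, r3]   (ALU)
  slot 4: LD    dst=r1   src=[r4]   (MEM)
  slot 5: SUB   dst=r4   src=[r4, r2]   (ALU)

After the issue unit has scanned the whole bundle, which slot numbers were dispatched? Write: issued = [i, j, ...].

issued = [0, 1, 2, 3]

(0) want 1×MEM +2rd +0wr — yes → AL3|MU2|ME1|BR1|rd6|wr3
(1) want 1×MEM +1rd +1wr — yes → AL3|MU2|ME0|BR1|rd5|wr2
(2) want 1×MUL +2rd +1wr — yes → AL3|MU1|ME0|BR1|rd3|wr1
(3) want 1×ALU +2rd +1wr — yes → AL2|MU1|ME0|BR1|rd1|wr0
(4) want 1×MEM +1rd +1wr — FU → AL2|MU1|ME0|BR1|rd1|wr0
(5) want 1×ALU +2rd +1wr — RD_PORT → AL2|MU1|ME0|BR1|rd1|wr0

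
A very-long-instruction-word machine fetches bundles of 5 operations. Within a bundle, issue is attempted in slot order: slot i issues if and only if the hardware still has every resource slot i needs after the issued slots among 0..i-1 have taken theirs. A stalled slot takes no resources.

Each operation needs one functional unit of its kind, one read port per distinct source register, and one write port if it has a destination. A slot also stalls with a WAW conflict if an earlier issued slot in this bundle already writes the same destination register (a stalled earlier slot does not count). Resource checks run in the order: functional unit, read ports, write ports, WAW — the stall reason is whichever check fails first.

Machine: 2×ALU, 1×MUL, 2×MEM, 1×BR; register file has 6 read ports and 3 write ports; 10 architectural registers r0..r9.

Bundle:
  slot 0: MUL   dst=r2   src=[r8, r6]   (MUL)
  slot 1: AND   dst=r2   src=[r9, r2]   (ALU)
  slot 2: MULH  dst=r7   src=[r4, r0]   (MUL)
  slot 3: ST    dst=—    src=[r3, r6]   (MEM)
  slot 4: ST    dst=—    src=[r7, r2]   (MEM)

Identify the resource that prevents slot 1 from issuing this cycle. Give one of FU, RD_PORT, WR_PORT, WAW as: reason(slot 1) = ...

reason(slot 1) = WAW

[0] MUL needs rd=2 wr=1: ok; after: ALU=2 MUL=0 MEM=2 BR=1, R=4, W=2
[1] ALU needs rd=2 wr=1: WAW; after: ALU=2 MUL=0 MEM=2 BR=1, R=4, W=2
[2] MUL needs rd=2 wr=1: FU; after: ALU=2 MUL=0 MEM=2 BR=1, R=4, W=2
[3] MEM needs rd=2 wr=0: ok; after: ALU=2 MUL=0 MEM=1 BR=1, R=2, W=2
[4] MEM needs rd=2 wr=0: ok; after: ALU=2 MUL=0 MEM=0 BR=1, R=0, W=2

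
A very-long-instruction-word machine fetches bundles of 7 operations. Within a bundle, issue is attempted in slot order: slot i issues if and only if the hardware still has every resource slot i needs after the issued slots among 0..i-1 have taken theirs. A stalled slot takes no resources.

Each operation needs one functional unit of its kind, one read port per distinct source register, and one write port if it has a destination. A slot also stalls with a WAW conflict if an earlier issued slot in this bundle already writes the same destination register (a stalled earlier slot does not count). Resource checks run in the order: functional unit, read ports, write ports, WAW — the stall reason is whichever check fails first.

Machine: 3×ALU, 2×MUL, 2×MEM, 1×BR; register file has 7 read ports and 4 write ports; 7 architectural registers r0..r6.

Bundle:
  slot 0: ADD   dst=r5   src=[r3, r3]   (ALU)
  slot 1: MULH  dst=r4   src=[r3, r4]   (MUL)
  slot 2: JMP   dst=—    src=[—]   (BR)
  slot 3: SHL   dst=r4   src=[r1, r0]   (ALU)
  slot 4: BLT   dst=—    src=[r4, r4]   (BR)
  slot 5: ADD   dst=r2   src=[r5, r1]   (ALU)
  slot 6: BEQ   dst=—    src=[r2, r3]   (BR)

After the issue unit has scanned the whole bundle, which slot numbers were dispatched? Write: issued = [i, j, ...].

(0) want 1×ALU +1rd +1wr — yes → AL2|MU2|ME2|BR1|rd6|wr3
(1) want 1×MUL +2rd +1wr — yes → AL2|MU1|ME2|BR1|rd4|wr2
(2) want 1×BR +0rd +0wr — yes → AL2|MU1|ME2|BR0|rd4|wr2
(3) want 1×ALU +2rd +1wr — WAW → AL2|MU1|ME2|BR0|rd4|wr2
(4) want 1×BR +1rd +0wr — FU → AL2|MU1|ME2|BR0|rd4|wr2
(5) want 1×ALU +2rd +1wr — yes → AL1|MU1|ME2|BR0|rd2|wr1
(6) want 1×BR +2rd +0wr — FU → AL1|MU1|ME2|BR0|rd2|wr1

issued = [0, 1, 2, 5]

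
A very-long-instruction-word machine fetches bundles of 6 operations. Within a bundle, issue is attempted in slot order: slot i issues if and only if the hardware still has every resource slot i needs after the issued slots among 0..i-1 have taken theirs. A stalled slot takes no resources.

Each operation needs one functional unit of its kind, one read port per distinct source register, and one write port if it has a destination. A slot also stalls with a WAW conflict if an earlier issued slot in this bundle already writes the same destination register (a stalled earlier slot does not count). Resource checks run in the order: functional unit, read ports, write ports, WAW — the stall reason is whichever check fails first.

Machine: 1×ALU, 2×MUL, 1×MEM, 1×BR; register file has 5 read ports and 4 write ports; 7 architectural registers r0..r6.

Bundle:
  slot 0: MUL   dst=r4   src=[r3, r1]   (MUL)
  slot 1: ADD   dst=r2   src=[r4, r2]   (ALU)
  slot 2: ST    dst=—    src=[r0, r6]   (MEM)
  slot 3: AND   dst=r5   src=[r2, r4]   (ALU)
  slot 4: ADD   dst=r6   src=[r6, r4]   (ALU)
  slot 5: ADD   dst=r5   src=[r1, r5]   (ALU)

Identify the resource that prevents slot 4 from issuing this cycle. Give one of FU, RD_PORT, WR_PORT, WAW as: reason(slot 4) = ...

(0) want 1×MUL +2rd +1wr — yes → AL1|MU1|ME1|BR1|rd3|wr3
(1) want 1×ALU +2rd +1wr — yes → AL0|MU1|ME1|BR1|rd1|wr2
(2) want 1×MEM +2rd +0wr — RD_PORT → AL0|MU1|ME1|BR1|rd1|wr2
(3) want 1×ALU +2rd +1wr — FU → AL0|MU1|ME1|BR1|rd1|wr2
(4) want 1×ALU +2rd +1wr — FU → AL0|MU1|ME1|BR1|rd1|wr2
(5) want 1×ALU +2rd +1wr — FU → AL0|MU1|ME1|BR1|rd1|wr2

reason(slot 4) = FU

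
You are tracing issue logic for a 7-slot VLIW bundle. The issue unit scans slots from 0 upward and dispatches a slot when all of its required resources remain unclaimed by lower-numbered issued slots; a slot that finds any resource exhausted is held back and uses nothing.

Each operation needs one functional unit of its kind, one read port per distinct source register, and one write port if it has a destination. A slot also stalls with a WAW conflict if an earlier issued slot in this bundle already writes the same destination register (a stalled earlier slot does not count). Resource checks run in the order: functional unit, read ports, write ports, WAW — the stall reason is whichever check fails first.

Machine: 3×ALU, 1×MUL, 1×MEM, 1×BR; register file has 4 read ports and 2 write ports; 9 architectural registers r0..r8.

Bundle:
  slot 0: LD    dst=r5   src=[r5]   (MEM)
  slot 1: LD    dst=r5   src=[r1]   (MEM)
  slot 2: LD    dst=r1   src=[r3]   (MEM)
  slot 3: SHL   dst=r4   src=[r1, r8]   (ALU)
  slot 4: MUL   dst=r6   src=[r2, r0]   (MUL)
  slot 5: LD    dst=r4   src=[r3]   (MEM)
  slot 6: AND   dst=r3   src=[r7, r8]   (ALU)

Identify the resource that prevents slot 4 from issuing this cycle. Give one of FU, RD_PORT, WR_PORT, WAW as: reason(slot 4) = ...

reason(slot 4) = RD_PORT

#0 MEM src=r5 dispatched  <A:3 Mu:1 Ld:0 B:1 rd:3 wr:1>
#1 MEM src=r1 held:FU  <A:3 Mu:1 Ld:0 B:1 rd:3 wr:1>
#2 MEM src=r3 held:FU  <A:3 Mu:1 Ld:0 B:1 rd:3 wr:1>
#3 ALU src=r1,r8 dispatched  <A:2 Mu:1 Ld:0 B:1 rd:1 wr:0>
#4 MUL src=r2,r0 held:RD_PORT  <A:2 Mu:1 Ld:0 B:1 rd:1 wr:0>
#5 MEM src=r3 held:FU  <A:2 Mu:1 Ld:0 B:1 rd:1 wr:0>
#6 ALU src=r7,r8 held:RD_PORT  <A:2 Mu:1 Ld:0 B:1 rd:1 wr:0>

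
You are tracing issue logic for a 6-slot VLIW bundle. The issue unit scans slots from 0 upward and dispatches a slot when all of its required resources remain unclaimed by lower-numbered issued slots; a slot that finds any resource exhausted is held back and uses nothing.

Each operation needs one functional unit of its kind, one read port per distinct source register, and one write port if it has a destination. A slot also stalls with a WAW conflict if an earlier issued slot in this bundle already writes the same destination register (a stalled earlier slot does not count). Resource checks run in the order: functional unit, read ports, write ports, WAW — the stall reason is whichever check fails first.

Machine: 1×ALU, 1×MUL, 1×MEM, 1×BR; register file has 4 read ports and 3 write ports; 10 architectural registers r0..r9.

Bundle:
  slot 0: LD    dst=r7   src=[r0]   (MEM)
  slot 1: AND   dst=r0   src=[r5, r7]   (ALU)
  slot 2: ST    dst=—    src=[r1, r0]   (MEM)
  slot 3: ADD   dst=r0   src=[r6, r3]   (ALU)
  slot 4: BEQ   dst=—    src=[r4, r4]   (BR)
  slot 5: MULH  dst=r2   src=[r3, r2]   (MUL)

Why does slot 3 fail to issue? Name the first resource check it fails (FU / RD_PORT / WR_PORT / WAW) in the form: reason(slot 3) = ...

reason(slot 3) = FU

(0) want 1×MEM +1rd +1wr — yes → AL1|MU1|ME0|BR1|rd3|wr2
(1) want 1×ALU +2rd +1wr — yes → AL0|MU1|ME0|BR1|rd1|wr1
(2) want 1×MEM +2rd +0wr — FU → AL0|MU1|ME0|BR1|rd1|wr1
(3) want 1×ALU +2rd +1wr — FU → AL0|MU1|ME0|BR1|rd1|wr1
(4) want 1×BR +1rd +0wr — yes → AL0|MU1|ME0|BR0|rd0|wr1
(5) want 1×MUL +2rd +1wr — RD_PORT → AL0|MU1|ME0|BR0|rd0|wr1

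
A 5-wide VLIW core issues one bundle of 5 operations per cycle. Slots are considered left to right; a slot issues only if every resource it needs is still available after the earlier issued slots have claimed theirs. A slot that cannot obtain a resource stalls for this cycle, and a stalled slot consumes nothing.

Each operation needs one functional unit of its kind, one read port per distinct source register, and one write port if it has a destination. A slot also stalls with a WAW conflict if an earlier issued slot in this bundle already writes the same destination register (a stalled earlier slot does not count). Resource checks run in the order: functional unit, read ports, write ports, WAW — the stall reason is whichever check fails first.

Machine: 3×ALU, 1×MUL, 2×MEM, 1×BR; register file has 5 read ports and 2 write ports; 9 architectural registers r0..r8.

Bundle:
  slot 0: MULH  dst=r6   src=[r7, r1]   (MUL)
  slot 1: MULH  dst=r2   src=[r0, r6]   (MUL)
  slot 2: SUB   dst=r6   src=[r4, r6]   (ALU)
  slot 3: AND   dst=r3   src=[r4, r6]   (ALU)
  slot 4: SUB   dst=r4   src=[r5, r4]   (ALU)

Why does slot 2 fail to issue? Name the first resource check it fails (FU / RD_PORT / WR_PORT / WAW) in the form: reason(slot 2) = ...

reason(slot 2) = WAW

#0 MUL src=r7,r1 dispatched  <A:3 Mu:0 Ld:2 B:1 rd:3 wr:1>
#1 MUL src=r0,r6 held:FU  <A:3 Mu:0 Ld:2 B:1 rd:3 wr:1>
#2 ALU src=r4,r6 held:WAW  <A:3 Mu:0 Ld:2 B:1 rd:3 wr:1>
#3 ALU src=r4,r6 dispatched  <A:2 Mu:0 Ld:2 B:1 rd:1 wr:0>
#4 ALU src=r5,r4 held:RD_PORT  <A:2 Mu:0 Ld:2 B:1 rd:1 wr:0>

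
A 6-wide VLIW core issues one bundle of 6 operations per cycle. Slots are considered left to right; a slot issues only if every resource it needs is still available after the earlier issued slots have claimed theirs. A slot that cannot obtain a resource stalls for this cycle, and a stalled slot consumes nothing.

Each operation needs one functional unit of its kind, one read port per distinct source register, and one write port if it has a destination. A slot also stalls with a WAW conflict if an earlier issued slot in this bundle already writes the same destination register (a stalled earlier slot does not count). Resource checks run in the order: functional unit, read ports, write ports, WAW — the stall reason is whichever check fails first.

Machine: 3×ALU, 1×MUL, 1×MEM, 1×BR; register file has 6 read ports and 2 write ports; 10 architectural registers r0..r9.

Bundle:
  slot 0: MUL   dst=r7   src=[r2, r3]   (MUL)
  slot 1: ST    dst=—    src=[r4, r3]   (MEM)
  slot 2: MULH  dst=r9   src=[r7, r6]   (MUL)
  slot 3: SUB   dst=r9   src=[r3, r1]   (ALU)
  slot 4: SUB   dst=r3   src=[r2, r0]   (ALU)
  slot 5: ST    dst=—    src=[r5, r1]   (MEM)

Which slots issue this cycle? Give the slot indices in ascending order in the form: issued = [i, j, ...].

#0 MUL src=r2,r3 dispatched  <A:3 Mu:0 Ld:1 B:1 rd:4 wr:1>
#1 MEM src=r4,r3 dispatched  <A:3 Mu:0 Ld:0 B:1 rd:2 wr:1>
#2 MUL src=r7,r6 held:FU  <A:3 Mu:0 Ld:0 B:1 rd:2 wr:1>
#3 ALU src=r3,r1 dispatched  <A:2 Mu:0 Ld:0 B:1 rd:0 wr:0>
#4 ALU src=r2,r0 held:RD_PORT  <A:2 Mu:0 Ld:0 B:1 rd:0 wr:0>
#5 MEM src=r5,r1 held:FU  <A:2 Mu:0 Ld:0 B:1 rd:0 wr:0>

issued = [0, 1, 3]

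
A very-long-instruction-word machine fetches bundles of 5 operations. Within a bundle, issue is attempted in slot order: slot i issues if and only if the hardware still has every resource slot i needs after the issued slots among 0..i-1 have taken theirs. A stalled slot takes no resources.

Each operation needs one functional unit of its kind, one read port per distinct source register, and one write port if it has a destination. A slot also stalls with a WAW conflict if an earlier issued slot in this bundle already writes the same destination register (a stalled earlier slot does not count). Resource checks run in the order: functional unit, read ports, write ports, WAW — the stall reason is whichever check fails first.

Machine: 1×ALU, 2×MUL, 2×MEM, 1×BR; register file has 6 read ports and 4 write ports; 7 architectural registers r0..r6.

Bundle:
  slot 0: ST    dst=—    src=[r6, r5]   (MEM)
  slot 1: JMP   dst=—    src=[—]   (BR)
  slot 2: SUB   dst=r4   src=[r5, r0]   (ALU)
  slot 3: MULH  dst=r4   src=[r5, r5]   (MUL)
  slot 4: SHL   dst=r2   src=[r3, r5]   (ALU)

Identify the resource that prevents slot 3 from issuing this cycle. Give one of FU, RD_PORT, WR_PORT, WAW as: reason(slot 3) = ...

  0. MEM ⇒ go  {1A/2Mu/1Ld/1B | 4r 4w}
  1. BR ⇒ go  {1A/2Mu/1Ld/0B | 4r 4w}
  2. ALU→r4 ⇒ go  {0A/2Mu/1Ld/0B | 2r 3w}
  3. MUL→r4 ⇒ no(WAW)  {0A/2Mu/1Ld/0B | 2r 3w}
  4. ALU→r2 ⇒ no(FU)  {0A/2Mu/1Ld/0B | 2r 3w}

reason(slot 3) = WAW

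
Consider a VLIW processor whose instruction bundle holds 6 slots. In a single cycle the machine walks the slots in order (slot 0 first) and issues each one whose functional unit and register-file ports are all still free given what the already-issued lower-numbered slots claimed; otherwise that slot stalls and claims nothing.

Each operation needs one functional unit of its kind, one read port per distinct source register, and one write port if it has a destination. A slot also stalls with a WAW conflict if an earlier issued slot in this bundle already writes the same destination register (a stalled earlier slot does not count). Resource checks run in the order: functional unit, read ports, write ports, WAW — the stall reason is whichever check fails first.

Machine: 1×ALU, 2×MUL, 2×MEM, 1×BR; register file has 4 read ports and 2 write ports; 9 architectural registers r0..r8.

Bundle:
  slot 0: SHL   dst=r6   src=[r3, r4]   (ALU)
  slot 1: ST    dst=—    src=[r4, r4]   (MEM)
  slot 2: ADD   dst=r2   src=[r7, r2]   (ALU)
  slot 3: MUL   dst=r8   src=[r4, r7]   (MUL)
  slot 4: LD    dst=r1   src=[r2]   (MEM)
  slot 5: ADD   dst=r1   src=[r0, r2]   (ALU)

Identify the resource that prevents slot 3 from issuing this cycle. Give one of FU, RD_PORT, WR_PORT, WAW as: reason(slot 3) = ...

  0. ALU→r6 ⇒ go  {0A/2Mu/2Ld/1B | 2r 1w}
  1. MEM ⇒ go  {0A/2Mu/1Ld/1B | 1r 1w}
  2. ALU→r2 ⇒ no(FU)  {0A/2Mu/1Ld/1B | 1r 1w}
  3. MUL→r8 ⇒ no(RD_PORT)  {0A/2Mu/1Ld/1B | 1r 1w}
  4. MEM→r1 ⇒ go  {0A/2Mu/0Ld/1B | 0r 0w}
  5. ALU→r1 ⇒ no(FU)  {0A/2Mu/0Ld/1B | 0r 0w}

reason(slot 3) = RD_PORT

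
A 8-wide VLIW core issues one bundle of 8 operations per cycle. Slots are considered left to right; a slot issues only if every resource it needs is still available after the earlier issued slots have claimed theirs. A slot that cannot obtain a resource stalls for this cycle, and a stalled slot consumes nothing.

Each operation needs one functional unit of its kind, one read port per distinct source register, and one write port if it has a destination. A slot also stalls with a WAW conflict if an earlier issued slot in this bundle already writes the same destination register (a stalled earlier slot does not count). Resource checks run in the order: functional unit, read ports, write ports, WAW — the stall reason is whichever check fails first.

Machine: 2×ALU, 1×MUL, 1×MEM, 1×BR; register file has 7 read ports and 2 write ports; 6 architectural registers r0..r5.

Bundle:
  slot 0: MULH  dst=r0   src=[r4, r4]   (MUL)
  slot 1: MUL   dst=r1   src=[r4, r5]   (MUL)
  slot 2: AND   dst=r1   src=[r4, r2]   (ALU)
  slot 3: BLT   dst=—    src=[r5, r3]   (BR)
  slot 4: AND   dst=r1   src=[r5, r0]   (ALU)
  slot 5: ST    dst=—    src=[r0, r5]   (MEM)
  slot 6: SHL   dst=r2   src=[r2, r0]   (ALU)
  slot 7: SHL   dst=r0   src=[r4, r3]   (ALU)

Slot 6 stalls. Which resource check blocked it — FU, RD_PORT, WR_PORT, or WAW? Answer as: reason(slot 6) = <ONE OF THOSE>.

(0) want 1×MUL +1rd +1wr — yes → AL2|MU0|ME1|BR1|rd6|wr1
(1) want 1×MUL +2rd +1wr — FU → AL2|MU0|ME1|BR1|rd6|wr1
(2) want 1×ALU +2rd +1wr — yes → AL1|MU0|ME1|BR1|rd4|wr0
(3) want 1×BR +2rd +0wr — yes → AL1|MU0|ME1|BR0|rd2|wr0
(4) want 1×ALU +2rd +1wr — WR_PORT → AL1|MU0|ME1|BR0|rd2|wr0
(5) want 1×MEM +2rd +0wr — yes → AL1|MU0|ME0|BR0|rd0|wr0
(6) want 1×ALU +2rd +1wr — RD_PORT → AL1|MU0|ME0|BR0|rd0|wr0
(7) want 1×ALU +2rd +1wr — RD_PORT → AL1|MU0|ME0|BR0|rd0|wr0

reason(slot 6) = RD_PORT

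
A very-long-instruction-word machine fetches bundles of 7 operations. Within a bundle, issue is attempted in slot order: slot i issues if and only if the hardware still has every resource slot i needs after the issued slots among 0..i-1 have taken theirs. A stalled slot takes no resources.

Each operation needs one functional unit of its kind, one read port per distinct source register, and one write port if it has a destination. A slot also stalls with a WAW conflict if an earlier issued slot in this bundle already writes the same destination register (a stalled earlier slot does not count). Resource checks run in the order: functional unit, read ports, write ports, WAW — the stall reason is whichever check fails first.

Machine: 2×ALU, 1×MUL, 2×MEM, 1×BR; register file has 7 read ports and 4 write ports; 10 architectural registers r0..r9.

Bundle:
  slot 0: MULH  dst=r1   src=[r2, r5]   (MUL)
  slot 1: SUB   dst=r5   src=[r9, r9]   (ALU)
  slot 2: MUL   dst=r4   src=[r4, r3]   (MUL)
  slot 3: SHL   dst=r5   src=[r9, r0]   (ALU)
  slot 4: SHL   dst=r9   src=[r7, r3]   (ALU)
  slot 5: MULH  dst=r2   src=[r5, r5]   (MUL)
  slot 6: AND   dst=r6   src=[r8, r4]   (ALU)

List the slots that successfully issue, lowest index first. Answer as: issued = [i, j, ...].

issued = [0, 1, 4]

[0] MUL needs rd=2 wr=1: ok; after: ALU=2 MUL=0 MEM=2 BR=1, R=5, W=3
[1] ALU needs rd=1 wr=1: ok; after: ALU=1 MUL=0 MEM=2 BR=1, R=4, W=2
[2] MUL needs rd=2 wr=1: FU; after: ALU=1 MUL=0 MEM=2 BR=1, R=4, W=2
[3] ALU needs rd=2 wr=1: WAW; after: ALU=1 MUL=0 MEM=2 BR=1, R=4, W=2
[4] ALU needs rd=2 wr=1: ok; after: ALU=0 MUL=0 MEM=2 BR=1, R=2, W=1
[5] MUL needs rd=1 wr=1: FU; after: ALU=0 MUL=0 MEM=2 BR=1, R=2, W=1
[6] ALU needs rd=2 wr=1: FU; after: ALU=0 MUL=0 MEM=2 BR=1, R=2, W=1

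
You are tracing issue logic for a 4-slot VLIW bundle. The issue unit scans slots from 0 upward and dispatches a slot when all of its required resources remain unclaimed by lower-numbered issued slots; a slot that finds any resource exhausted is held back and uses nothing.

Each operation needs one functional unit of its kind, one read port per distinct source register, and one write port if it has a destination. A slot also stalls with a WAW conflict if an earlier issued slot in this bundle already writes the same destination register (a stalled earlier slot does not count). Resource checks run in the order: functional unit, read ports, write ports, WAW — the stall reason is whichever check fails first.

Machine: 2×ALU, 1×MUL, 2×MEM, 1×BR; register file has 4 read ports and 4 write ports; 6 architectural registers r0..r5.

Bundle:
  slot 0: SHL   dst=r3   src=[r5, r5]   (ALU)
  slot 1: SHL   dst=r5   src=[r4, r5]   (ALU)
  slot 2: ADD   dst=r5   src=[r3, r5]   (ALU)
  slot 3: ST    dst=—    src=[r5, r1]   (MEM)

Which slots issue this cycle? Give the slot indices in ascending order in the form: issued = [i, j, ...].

issued = [0, 1]

  0. ALU→r3 ⇒ go  {1A/1Mu/2Ld/1B | 3r 3w}
  1. ALU→r5 ⇒ go  {0A/1Mu/2Ld/1B | 1r 2w}
  2. ALU→r5 ⇒ no(FU)  {0A/1Mu/2Ld/1B | 1r 2w}
  3. MEM ⇒ no(RD_PORT)  {0A/1Mu/2Ld/1B | 1r 2w}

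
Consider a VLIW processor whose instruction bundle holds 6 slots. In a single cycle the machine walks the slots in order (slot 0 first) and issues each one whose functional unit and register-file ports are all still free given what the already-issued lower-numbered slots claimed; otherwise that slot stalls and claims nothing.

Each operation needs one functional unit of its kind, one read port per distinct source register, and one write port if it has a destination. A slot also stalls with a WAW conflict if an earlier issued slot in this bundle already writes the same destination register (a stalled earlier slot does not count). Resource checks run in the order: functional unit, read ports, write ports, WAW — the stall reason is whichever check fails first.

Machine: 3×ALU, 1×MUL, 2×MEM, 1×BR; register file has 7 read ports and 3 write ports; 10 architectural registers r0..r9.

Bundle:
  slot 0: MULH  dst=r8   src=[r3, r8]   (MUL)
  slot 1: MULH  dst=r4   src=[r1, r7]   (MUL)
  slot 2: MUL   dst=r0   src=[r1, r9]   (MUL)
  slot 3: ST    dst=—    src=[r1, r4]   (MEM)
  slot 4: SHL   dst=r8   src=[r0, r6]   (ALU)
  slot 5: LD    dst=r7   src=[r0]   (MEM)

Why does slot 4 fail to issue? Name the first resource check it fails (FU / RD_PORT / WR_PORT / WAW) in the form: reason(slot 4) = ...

#0 MUL src=r3,r8 dispatched  <A:3 Mu:0 Ld:2 B:1 rd:5 wr:2>
#1 MUL src=r1,r7 held:FU  <A:3 Mu:0 Ld:2 B:1 rd:5 wr:2>
#2 MUL src=r1,r9 held:FU  <A:3 Mu:0 Ld:2 B:1 rd:5 wr:2>
#3 MEM src=r1,r4 dispatched  <A:3 Mu:0 Ld:1 B:1 rd:3 wr:2>
#4 ALU src=r0,r6 held:WAW  <A:3 Mu:0 Ld:1 B:1 rd:3 wr:2>
#5 MEM src=r0 dispatched  <A:3 Mu:0 Ld:0 B:1 rd:2 wr:1>

reason(slot 4) = WAW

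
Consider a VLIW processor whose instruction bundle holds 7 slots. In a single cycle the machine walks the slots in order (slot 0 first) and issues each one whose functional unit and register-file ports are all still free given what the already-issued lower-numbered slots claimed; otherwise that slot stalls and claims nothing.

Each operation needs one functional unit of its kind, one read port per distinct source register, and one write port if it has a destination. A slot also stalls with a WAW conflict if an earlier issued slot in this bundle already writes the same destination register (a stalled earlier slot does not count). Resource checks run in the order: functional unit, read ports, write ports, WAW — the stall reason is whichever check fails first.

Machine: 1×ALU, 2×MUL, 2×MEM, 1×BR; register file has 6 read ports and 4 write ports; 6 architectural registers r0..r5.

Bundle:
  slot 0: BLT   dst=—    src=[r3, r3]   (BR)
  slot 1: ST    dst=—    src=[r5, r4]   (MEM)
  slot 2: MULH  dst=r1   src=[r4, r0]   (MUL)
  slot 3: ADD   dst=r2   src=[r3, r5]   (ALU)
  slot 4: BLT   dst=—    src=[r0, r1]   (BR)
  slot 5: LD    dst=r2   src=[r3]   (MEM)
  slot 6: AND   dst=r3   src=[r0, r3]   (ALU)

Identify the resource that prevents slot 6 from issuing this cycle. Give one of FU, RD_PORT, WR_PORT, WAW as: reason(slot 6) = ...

#0 BR src=r3,r3 dispatched  <A:1 Mu:2 Ld:2 B:0 rd:5 wr:4>
#1 MEM src=r5,r4 dispatched  <A:1 Mu:2 Ld:1 B:0 rd:3 wr:4>
#2 MUL src=r4,r0 dispatched  <A:1 Mu:1 Ld:1 B:0 rd:1 wr:3>
#3 ALU src=r3,r5 held:RD_PORT  <A:1 Mu:1 Ld:1 B:0 rd:1 wr:3>
#4 BR src=r0,r1 held:FU  <A:1 Mu:1 Ld:1 B:0 rd:1 wr:3>
#5 MEM src=r3 dispatched  <A:1 Mu:1 Ld:0 B:0 rd:0 wr:2>
#6 ALU src=r0,r3 held:RD_PORT  <A:1 Mu:1 Ld:0 B:0 rd:0 wr:2>

reason(slot 6) = RD_PORT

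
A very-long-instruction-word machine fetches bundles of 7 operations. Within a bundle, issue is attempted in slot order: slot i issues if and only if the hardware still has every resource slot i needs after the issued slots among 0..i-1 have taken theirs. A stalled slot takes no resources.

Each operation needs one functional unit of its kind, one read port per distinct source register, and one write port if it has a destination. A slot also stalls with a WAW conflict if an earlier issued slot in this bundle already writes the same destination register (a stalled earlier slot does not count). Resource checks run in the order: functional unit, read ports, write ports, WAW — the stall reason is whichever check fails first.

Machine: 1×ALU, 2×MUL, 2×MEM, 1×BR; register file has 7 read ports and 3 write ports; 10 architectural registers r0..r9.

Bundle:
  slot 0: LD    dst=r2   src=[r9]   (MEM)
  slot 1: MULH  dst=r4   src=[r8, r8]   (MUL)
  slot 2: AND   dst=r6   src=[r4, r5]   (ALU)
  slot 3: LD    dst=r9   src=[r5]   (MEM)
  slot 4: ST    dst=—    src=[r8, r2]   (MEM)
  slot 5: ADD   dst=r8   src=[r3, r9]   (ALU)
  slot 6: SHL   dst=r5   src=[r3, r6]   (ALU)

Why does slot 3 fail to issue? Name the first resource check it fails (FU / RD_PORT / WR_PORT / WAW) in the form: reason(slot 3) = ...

(0) want 1×MEM +1rd +1wr — yes → AL1|MU2|ME1|BR1|rd6|wr2
(1) want 1×MUL +1rd +1wr — yes → AL1|MU1|ME1|BR1|rd5|wr1
(2) want 1×ALU +2rd +1wr — yes → AL0|MU1|ME1|BR1|rd3|wr0
(3) want 1×MEM +1rd +1wr — WR_PORT → AL0|MU1|ME1|BR1|rd3|wr0
(4) want 1×MEM +2rd +0wr — yes → AL0|MU1|ME0|BR1|rd1|wr0
(5) want 1×ALU +2rd +1wr — FU → AL0|MU1|ME0|BR1|rd1|wr0
(6) want 1×ALU +2rd +1wr — FU → AL0|MU1|ME0|BR1|rd1|wr0

reason(slot 3) = WR_PORT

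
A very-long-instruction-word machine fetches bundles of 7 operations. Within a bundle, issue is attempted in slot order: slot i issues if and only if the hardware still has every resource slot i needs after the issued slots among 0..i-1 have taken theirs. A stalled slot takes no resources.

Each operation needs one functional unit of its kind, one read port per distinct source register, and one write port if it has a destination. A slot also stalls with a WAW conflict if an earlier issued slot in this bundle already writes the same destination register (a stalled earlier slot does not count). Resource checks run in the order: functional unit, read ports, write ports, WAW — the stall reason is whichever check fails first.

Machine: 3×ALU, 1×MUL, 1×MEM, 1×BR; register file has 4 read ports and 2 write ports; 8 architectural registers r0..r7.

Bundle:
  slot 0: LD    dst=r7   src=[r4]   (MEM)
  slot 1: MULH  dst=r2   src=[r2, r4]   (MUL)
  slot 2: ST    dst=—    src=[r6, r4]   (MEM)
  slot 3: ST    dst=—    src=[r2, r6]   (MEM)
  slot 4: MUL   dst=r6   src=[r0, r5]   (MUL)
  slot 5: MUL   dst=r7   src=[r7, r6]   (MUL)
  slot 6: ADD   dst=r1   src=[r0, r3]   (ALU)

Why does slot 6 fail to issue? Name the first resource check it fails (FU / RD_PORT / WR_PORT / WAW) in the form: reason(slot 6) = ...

[0] MEM needs rd=1 wr=1: ok; after: ALU=3 MUL=1 MEM=0 BR=1, R=3, W=1
[1] MUL needs rd=2 wr=1: ok; after: ALU=3 MUL=0 MEM=0 BR=1, R=1, W=0
[2] MEM needs rd=2 wr=0: FU; after: ALU=3 MUL=0 MEM=0 BR=1, R=1, W=0
[3] MEM needs rd=2 wr=0: FU; after: ALU=3 MUL=0 MEM=0 BR=1, R=1, W=0
[4] MUL needs rd=2 wr=1: FU; after: ALU=3 MUL=0 MEM=0 BR=1, R=1, W=0
[5] MUL needs rd=2 wr=1: FU; after: ALU=3 MUL=0 MEM=0 BR=1, R=1, W=0
[6] ALU needs rd=2 wr=1: RD_PORT; after: ALU=3 MUL=0 MEM=0 BR=1, R=1, W=0

reason(slot 6) = RD_PORT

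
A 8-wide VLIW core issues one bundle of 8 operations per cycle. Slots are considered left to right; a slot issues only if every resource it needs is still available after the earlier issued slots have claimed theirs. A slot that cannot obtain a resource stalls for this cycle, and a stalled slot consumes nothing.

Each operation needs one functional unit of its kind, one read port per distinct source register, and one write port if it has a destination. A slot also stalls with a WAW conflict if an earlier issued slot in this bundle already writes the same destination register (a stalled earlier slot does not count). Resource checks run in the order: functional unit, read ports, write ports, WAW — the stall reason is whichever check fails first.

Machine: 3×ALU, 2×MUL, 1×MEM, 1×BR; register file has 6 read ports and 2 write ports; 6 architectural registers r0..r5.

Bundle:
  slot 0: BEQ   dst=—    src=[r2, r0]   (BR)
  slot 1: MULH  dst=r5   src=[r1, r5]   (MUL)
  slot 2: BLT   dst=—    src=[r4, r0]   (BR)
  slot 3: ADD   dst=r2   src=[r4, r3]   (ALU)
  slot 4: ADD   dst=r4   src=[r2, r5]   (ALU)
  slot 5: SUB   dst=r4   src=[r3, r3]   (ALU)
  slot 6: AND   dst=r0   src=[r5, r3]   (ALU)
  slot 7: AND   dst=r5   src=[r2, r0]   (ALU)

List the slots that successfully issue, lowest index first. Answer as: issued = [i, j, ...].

issued = [0, 1, 3]

slot 0 (BR): ISSUE — free A3,Mu2,Ld1,B0 rp4 wp2
slot 1 (MUL): ISSUE — free A3,Mu1,Ld1,B0 rp2 wp1
slot 2 (BR): stall FU — free A3,Mu1,Ld1,B0 rp2 wp1
slot 3 (ALU): ISSUE — free A2,Mu1,Ld1,B0 rp0 wp0
slot 4 (ALU): stall RD_PORT — free A2,Mu1,Ld1,B0 rp0 wp0
slot 5 (ALU): stall RD_PORT — free A2,Mu1,Ld1,B0 rp0 wp0
slot 6 (ALU): stall RD_PORT — free A2,Mu1,Ld1,B0 rp0 wp0
slot 7 (ALU): stall RD_PORT — free A2,Mu1,Ld1,B0 rp0 wp0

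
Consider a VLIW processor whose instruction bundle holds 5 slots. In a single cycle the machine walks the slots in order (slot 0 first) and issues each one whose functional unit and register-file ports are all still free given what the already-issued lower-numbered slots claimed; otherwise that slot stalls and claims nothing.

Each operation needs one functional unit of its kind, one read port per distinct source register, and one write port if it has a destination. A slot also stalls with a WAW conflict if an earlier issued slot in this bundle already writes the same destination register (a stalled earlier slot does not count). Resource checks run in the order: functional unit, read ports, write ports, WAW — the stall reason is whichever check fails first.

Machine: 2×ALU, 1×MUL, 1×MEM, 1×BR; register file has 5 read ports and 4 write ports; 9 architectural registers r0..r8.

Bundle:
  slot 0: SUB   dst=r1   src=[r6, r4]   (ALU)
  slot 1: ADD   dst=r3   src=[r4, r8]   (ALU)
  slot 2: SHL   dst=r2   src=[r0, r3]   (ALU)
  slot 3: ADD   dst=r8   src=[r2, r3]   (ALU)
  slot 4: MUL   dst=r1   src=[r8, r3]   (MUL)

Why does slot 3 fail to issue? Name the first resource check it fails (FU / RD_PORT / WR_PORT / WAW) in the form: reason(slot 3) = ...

reason(slot 3) = FU

(0) want 1×ALU +2rd +1wr — yes → AL1|MU1|ME1|BR1|rd3|wr3
(1) want 1×ALU +2rd +1wr — yes → AL0|MU1|ME1|BR1|rd1|wr2
(2) want 1×ALU +2rd +1wr — FU → AL0|MU1|ME1|BR1|rd1|wr2
(3) want 1×ALU +2rd +1wr — FU → AL0|MU1|ME1|BR1|rd1|wr2
(4) want 1×MUL +2rd +1wr — RD_PORT → AL0|MU1|ME1|BR1|rd1|wr2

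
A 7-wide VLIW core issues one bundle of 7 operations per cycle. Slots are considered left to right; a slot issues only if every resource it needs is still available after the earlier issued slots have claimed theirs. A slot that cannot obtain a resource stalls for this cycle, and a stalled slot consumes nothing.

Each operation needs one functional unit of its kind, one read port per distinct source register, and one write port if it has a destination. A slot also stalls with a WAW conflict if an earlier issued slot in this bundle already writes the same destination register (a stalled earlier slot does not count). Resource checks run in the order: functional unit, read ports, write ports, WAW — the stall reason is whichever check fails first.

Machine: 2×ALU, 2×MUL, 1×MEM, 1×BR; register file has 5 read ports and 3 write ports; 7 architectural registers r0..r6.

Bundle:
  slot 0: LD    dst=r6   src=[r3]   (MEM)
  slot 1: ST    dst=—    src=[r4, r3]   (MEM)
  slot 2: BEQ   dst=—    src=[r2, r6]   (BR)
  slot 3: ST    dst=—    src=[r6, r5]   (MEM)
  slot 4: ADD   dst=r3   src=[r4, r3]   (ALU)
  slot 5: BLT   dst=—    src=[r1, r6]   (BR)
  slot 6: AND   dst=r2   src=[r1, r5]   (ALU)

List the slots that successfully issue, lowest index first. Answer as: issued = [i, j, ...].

issued = [0, 2, 4]

[0] MEM needs rd=1 wr=1: ok; after: ALU=2 MUL=2 MEM=0 BR=1, R=4, W=2
[1] MEM needs rd=2 wr=0: FU; after: ALU=2 MUL=2 MEM=0 BR=1, R=4, W=2
[2] BR needs rd=2 wr=0: ok; after: ALU=2 MUL=2 MEM=0 BR=0, R=2, W=2
[3] MEM needs rd=2 wr=0: FU; after: ALU=2 MUL=2 MEM=0 BR=0, R=2, W=2
[4] ALU needs rd=2 wr=1: ok; after: ALU=1 MUL=2 MEM=0 BR=0, R=0, W=1
[5] BR needs rd=2 wr=0: FU; after: ALU=1 MUL=2 MEM=0 BR=0, R=0, W=1
[6] ALU needs rd=2 wr=1: RD_PORT; after: ALU=1 MUL=2 MEM=0 BR=0, R=0, W=1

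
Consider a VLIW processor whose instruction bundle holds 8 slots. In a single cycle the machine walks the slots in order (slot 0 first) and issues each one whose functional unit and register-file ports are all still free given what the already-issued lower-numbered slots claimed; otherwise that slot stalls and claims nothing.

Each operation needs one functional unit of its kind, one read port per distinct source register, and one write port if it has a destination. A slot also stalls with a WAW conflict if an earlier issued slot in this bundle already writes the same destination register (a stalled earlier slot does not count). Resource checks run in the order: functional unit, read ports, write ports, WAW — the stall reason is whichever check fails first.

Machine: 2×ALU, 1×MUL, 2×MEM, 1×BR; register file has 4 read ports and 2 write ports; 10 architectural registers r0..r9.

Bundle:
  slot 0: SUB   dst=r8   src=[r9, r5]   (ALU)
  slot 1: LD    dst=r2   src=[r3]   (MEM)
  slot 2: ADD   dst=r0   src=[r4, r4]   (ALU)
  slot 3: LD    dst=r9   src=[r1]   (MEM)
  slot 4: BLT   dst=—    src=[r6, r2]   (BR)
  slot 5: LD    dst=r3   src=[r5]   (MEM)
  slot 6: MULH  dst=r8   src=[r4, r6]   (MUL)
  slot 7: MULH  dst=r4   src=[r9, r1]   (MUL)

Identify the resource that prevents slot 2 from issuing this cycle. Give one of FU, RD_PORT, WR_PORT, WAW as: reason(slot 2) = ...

reason(slot 2) = WR_PORT

slot 0 (ALU): ISSUE — free A1,Mu1,Ld2,B1 rp2 wp1
slot 1 (MEM): ISSUE — free A1,Mu1,Ld1,B1 rp1 wp0
slot 2 (ALU): stall WR_PORT — free A1,Mu1,Ld1,B1 rp1 wp0
slot 3 (MEM): stall WR_PORT — free A1,Mu1,Ld1,B1 rp1 wp0
slot 4 (BR): stall RD_PORT — free A1,Mu1,Ld1,B1 rp1 wp0
slot 5 (MEM): stall WR_PORT — free A1,Mu1,Ld1,B1 rp1 wp0
slot 6 (MUL): stall RD_PORT — free A1,Mu1,Ld1,B1 rp1 wp0
slot 7 (MUL): stall RD_PORT — free A1,Mu1,Ld1,B1 rp1 wp0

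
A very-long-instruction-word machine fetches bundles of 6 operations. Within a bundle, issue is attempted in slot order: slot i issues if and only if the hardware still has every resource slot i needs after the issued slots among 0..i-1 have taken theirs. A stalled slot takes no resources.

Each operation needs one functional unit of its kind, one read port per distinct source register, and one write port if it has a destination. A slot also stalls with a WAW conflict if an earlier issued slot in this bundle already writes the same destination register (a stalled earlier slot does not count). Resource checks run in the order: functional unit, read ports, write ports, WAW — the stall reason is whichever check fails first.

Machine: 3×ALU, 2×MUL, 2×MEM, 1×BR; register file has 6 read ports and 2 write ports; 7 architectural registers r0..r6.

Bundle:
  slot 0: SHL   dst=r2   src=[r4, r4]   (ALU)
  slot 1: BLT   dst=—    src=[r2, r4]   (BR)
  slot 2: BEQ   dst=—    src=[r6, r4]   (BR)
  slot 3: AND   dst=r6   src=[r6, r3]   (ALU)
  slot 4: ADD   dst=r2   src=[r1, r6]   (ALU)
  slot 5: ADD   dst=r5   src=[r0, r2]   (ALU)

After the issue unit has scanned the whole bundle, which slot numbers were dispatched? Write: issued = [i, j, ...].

issued = [0, 1, 3]

[0] ALU needs rd=1 wr=1: ok; after: ALU=2 MUL=2 MEM=2 BR=1, R=5, W=1
[1] BR needs rd=2 wr=0: ok; after: ALU=2 MUL=2 MEM=2 BR=0, R=3, W=1
[2] BR needs rd=2 wr=0: FU; after: ALU=2 MUL=2 MEM=2 BR=0, R=3, W=1
[3] ALU needs rd=2 wr=1: ok; after: ALU=1 MUL=2 MEM=2 BR=0, R=1, W=0
[4] ALU needs rd=2 wr=1: RD_PORT; after: ALU=1 MUL=2 MEM=2 BR=0, R=1, W=0
[5] ALU needs rd=2 wr=1: RD_PORT; after: ALU=1 MUL=2 MEM=2 BR=0, R=1, W=0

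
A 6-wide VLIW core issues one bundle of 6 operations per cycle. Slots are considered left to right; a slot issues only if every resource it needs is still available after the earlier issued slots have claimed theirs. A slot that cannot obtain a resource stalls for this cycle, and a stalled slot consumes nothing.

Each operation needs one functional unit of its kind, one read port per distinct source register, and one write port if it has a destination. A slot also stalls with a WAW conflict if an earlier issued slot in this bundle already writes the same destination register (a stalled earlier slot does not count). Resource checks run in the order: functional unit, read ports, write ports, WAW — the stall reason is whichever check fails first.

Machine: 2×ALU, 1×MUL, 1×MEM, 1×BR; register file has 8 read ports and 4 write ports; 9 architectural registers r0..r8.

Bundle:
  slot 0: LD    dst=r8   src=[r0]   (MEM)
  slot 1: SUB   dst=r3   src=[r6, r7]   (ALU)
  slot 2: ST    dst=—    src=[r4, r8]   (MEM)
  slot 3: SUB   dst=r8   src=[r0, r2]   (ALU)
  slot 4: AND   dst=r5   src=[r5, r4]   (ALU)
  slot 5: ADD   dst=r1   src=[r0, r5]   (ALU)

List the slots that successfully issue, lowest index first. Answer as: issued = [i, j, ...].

  0. MEM→r8 ⇒ go  {2A/1Mu/0Ld/1B | 7r 3w}
  1. ALU→r3 ⇒ go  {1A/1Mu/0Ld/1B | 5r 2w}
  2. MEM ⇒ no(FU)  {1A/1Mu/0Ld/1B | 5r 2w}
  3. ALU→r8 ⇒ no(WAW)  {1A/1Mu/0Ld/1B | 5r 2w}
  4. ALU→r5 ⇒ go  {0A/1Mu/0Ld/1B | 3r 1w}
  5. ALU→r1 ⇒ no(FU)  {0A/1Mu/0Ld/1B | 3r 1w}

issued = [0, 1, 4]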